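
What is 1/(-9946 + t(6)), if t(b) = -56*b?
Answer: -1/10282 ≈ -9.7257e-5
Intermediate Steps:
1/(-9946 + t(6)) = 1/(-9946 - 56*6) = 1/(-9946 - 336) = 1/(-10282) = -1/10282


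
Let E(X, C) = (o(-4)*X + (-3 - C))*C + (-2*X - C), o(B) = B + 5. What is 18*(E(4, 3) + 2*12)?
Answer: 126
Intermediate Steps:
o(B) = 5 + B
E(X, C) = -C - 2*X + C*(-3 + X - C) (E(X, C) = ((5 - 4)*X + (-3 - C))*C + (-2*X - C) = (1*X + (-3 - C))*C + (-C - 2*X) = (X + (-3 - C))*C + (-C - 2*X) = (-3 + X - C)*C + (-C - 2*X) = C*(-3 + X - C) + (-C - 2*X) = -C - 2*X + C*(-3 + X - C))
18*(E(4, 3) + 2*12) = 18*((-1*3² - 4*3 - 2*4 + 3*4) + 2*12) = 18*((-1*9 - 12 - 8 + 12) + 24) = 18*((-9 - 12 - 8 + 12) + 24) = 18*(-17 + 24) = 18*7 = 126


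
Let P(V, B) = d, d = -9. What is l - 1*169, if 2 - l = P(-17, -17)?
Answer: -158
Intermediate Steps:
P(V, B) = -9
l = 11 (l = 2 - 1*(-9) = 2 + 9 = 11)
l - 1*169 = 11 - 1*169 = 11 - 169 = -158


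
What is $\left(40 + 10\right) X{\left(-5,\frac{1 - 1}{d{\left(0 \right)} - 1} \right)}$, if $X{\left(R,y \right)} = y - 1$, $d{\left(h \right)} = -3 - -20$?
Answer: $-50$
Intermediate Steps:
$d{\left(h \right)} = 17$ ($d{\left(h \right)} = -3 + 20 = 17$)
$X{\left(R,y \right)} = -1 + y$ ($X{\left(R,y \right)} = y - 1 = -1 + y$)
$\left(40 + 10\right) X{\left(-5,\frac{1 - 1}{d{\left(0 \right)} - 1} \right)} = \left(40 + 10\right) \left(-1 + \frac{1 - 1}{17 - 1}\right) = 50 \left(-1 + \frac{0}{16}\right) = 50 \left(-1 + 0 \cdot \frac{1}{16}\right) = 50 \left(-1 + 0\right) = 50 \left(-1\right) = -50$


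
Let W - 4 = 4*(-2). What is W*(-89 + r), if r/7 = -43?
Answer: 1560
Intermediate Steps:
r = -301 (r = 7*(-43) = -301)
W = -4 (W = 4 + 4*(-2) = 4 - 8 = -4)
W*(-89 + r) = -4*(-89 - 301) = -4*(-390) = 1560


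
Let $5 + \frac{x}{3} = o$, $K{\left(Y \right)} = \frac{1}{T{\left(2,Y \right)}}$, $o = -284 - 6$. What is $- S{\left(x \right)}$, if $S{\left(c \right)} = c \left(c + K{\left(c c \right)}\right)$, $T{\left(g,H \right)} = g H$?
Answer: $- \frac{1386308249}{1770} \approx -7.8323 \cdot 10^{5}$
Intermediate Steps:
$T{\left(g,H \right)} = H g$
$o = -290$ ($o = -284 - 6 = -290$)
$K{\left(Y \right)} = \frac{1}{2 Y}$ ($K{\left(Y \right)} = \frac{1}{Y 2} = \frac{1}{2 Y}$)
$x = -885$ ($x = -15 + 3 \left(-290\right) = -15 - 870 = -885$)
$S{\left(c \right)} = c \left(c + \frac{1}{2 c^{2}}\right)$ ($S{\left(c \right)} = c \left(c + \frac{1}{2 c c}\right) = c \left(c + \frac{1}{2 c^{2}}\right)$)
$- S{\left(x \right)} = - \frac{\frac{1}{2} + \left(-885\right)^{3}}{-885} = - \frac{\left(-1\right) \left(\frac{1}{2} - 693154125\right)}{885} = - \frac{\left(-1\right) \left(-1386308249\right)}{885 \cdot 2} = \left(-1\right) \frac{1386308249}{1770} = - \frac{1386308249}{1770}$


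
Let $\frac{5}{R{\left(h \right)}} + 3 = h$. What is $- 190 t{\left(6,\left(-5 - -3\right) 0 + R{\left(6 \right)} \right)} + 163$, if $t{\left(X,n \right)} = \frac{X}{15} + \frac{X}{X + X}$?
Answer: $-8$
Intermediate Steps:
$R{\left(h \right)} = \frac{5}{-3 + h}$
$t{\left(X,n \right)} = \frac{1}{2} + \frac{X}{15}$ ($t{\left(X,n \right)} = X \frac{1}{15} + \frac{X}{2 X} = \frac{X}{15} + X \frac{1}{2 X} = \frac{X}{15} + \frac{1}{2} = \frac{1}{2} + \frac{X}{15}$)
$- 190 t{\left(6,\left(-5 - -3\right) 0 + R{\left(6 \right)} \right)} + 163 = - 190 \left(\frac{1}{2} + \frac{1}{15} \cdot 6\right) + 163 = - 190 \left(\frac{1}{2} + \frac{2}{5}\right) + 163 = \left(-190\right) \frac{9}{10} + 163 = -171 + 163 = -8$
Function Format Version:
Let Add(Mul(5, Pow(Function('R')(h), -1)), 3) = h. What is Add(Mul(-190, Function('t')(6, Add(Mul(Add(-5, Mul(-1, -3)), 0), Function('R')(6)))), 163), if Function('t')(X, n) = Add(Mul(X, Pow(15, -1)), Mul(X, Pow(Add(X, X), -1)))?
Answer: -8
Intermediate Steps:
Function('R')(h) = Mul(5, Pow(Add(-3, h), -1))
Function('t')(X, n) = Add(Rational(1, 2), Mul(Rational(1, 15), X)) (Function('t')(X, n) = Add(Mul(X, Rational(1, 15)), Mul(X, Pow(Mul(2, X), -1))) = Add(Mul(Rational(1, 15), X), Mul(X, Mul(Rational(1, 2), Pow(X, -1)))) = Add(Mul(Rational(1, 15), X), Rational(1, 2)) = Add(Rational(1, 2), Mul(Rational(1, 15), X)))
Add(Mul(-190, Function('t')(6, Add(Mul(Add(-5, Mul(-1, -3)), 0), Function('R')(6)))), 163) = Add(Mul(-190, Add(Rational(1, 2), Mul(Rational(1, 15), 6))), 163) = Add(Mul(-190, Add(Rational(1, 2), Rational(2, 5))), 163) = Add(Mul(-190, Rational(9, 10)), 163) = Add(-171, 163) = -8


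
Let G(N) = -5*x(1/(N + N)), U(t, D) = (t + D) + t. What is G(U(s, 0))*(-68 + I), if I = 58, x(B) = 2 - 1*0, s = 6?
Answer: 100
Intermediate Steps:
U(t, D) = D + 2*t (U(t, D) = (D + t) + t = D + 2*t)
x(B) = 2 (x(B) = 2 + 0 = 2)
G(N) = -10 (G(N) = -5*2 = -10)
G(U(s, 0))*(-68 + I) = -10*(-68 + 58) = -10*(-10) = 100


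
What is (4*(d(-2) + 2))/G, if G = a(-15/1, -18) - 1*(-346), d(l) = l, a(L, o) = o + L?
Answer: 0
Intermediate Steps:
a(L, o) = L + o
G = 313 (G = (-15/1 - 18) - 1*(-346) = (-15*1 - 18) + 346 = (-15 - 18) + 346 = -33 + 346 = 313)
(4*(d(-2) + 2))/G = (4*(-2 + 2))/313 = (4*0)*(1/313) = 0*(1/313) = 0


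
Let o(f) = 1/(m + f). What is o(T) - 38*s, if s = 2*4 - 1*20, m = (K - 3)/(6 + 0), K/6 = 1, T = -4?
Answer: 3190/7 ≈ 455.71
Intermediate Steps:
K = 6 (K = 6*1 = 6)
m = ½ (m = (6 - 3)/(6 + 0) = 3/6 = 3*(⅙) = ½ ≈ 0.50000)
s = -12 (s = 8 - 20 = -12)
o(f) = 1/(½ + f)
o(T) - 38*s = 2/(1 + 2*(-4)) - 38*(-12) = 2/(1 - 8) + 456 = 2/(-7) + 456 = 2*(-⅐) + 456 = -2/7 + 456 = 3190/7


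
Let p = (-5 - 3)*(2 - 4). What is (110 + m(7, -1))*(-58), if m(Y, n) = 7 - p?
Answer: -5858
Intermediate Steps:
p = 16 (p = -8*(-2) = 16)
m(Y, n) = -9 (m(Y, n) = 7 - 1*16 = 7 - 16 = -9)
(110 + m(7, -1))*(-58) = (110 - 9)*(-58) = 101*(-58) = -5858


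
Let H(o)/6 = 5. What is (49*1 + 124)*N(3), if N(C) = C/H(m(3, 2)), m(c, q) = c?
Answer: 173/10 ≈ 17.300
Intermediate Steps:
H(o) = 30 (H(o) = 6*5 = 30)
N(C) = C/30
(49*1 + 124)*N(3) = (49*1 + 124)*((1/30)*3) = (49 + 124)*(⅒) = 173*(⅒) = 173/10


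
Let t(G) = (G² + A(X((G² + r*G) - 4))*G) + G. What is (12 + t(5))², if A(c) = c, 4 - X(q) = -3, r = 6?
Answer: 5929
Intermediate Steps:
X(q) = 7 (X(q) = 4 - 1*(-3) = 4 + 3 = 7)
t(G) = G² + 8*G (t(G) = (G² + 7*G) + G = G² + 8*G)
(12 + t(5))² = (12 + 5*(8 + 5))² = (12 + 5*13)² = (12 + 65)² = 77² = 5929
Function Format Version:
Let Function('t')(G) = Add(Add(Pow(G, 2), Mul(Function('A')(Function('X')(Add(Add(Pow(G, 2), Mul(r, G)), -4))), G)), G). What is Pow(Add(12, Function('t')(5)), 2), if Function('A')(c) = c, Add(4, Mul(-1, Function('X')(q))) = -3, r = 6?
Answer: 5929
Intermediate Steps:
Function('X')(q) = 7 (Function('X')(q) = Add(4, Mul(-1, -3)) = Add(4, 3) = 7)
Function('t')(G) = Add(Pow(G, 2), Mul(8, G)) (Function('t')(G) = Add(Add(Pow(G, 2), Mul(7, G)), G) = Add(Pow(G, 2), Mul(8, G)))
Pow(Add(12, Function('t')(5)), 2) = Pow(Add(12, Mul(5, Add(8, 5))), 2) = Pow(Add(12, Mul(5, 13)), 2) = Pow(Add(12, 65), 2) = Pow(77, 2) = 5929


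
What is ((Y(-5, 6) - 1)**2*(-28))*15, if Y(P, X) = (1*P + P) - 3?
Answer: -82320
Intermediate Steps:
Y(P, X) = -3 + 2*P (Y(P, X) = (P + P) - 3 = 2*P - 3 = -3 + 2*P)
((Y(-5, 6) - 1)**2*(-28))*15 = (((-3 + 2*(-5)) - 1)**2*(-28))*15 = (((-3 - 10) - 1)**2*(-28))*15 = ((-13 - 1)**2*(-28))*15 = ((-14)**2*(-28))*15 = (196*(-28))*15 = -5488*15 = -82320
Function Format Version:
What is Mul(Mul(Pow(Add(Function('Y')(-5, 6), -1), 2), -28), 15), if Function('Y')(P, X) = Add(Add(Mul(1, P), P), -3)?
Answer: -82320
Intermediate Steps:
Function('Y')(P, X) = Add(-3, Mul(2, P)) (Function('Y')(P, X) = Add(Add(P, P), -3) = Add(Mul(2, P), -3) = Add(-3, Mul(2, P)))
Mul(Mul(Pow(Add(Function('Y')(-5, 6), -1), 2), -28), 15) = Mul(Mul(Pow(Add(Add(-3, Mul(2, -5)), -1), 2), -28), 15) = Mul(Mul(Pow(Add(Add(-3, -10), -1), 2), -28), 15) = Mul(Mul(Pow(Add(-13, -1), 2), -28), 15) = Mul(Mul(Pow(-14, 2), -28), 15) = Mul(Mul(196, -28), 15) = Mul(-5488, 15) = -82320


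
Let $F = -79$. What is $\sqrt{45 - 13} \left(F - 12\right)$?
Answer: $- 364 \sqrt{2} \approx -514.77$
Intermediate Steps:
$\sqrt{45 - 13} \left(F - 12\right) = \sqrt{45 - 13} \left(-79 - 12\right) = \sqrt{32} \left(-91\right) = 4 \sqrt{2} \left(-91\right) = - 364 \sqrt{2}$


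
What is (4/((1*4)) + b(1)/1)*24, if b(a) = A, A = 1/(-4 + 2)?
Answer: 12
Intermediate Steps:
A = -½ (A = 1/(-2) = -½ ≈ -0.50000)
b(a) = -½
(4/((1*4)) + b(1)/1)*24 = (4/((1*4)) - ½/1)*24 = (4/4 - ½*1)*24 = (4*(¼) - ½)*24 = (1 - ½)*24 = (½)*24 = 12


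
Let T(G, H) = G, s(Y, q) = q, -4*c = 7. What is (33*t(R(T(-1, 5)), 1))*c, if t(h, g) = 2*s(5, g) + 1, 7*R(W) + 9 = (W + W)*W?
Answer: -693/4 ≈ -173.25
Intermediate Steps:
c = -7/4 (c = -¼*7 = -7/4 ≈ -1.7500)
R(W) = -9/7 + 2*W²/7 (R(W) = -9/7 + ((W + W)*W)/7 = -9/7 + ((2*W)*W)/7 = -9/7 + (2*W²)/7 = -9/7 + 2*W²/7)
t(h, g) = 1 + 2*g (t(h, g) = 2*g + 1 = 1 + 2*g)
(33*t(R(T(-1, 5)), 1))*c = (33*(1 + 2*1))*(-7/4) = (33*(1 + 2))*(-7/4) = (33*3)*(-7/4) = 99*(-7/4) = -693/4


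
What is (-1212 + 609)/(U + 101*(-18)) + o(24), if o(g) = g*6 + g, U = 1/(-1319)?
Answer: 403649781/2397943 ≈ 168.33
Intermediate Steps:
U = -1/1319 ≈ -0.00075815
o(g) = 7*g (o(g) = 6*g + g = 7*g)
(-1212 + 609)/(U + 101*(-18)) + o(24) = (-1212 + 609)/(-1/1319 + 101*(-18)) + 7*24 = -603/(-1/1319 - 1818) + 168 = -603/(-2397943/1319) + 168 = -603*(-1319/2397943) + 168 = 795357/2397943 + 168 = 403649781/2397943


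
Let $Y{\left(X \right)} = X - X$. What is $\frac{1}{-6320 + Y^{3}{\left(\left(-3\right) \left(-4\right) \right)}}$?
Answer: $- \frac{1}{6320} \approx -0.00015823$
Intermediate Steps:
$Y{\left(X \right)} = 0$
$\frac{1}{-6320 + Y^{3}{\left(\left(-3\right) \left(-4\right) \right)}} = \frac{1}{-6320 + 0^{3}} = \frac{1}{-6320 + 0} = \frac{1}{-6320} = - \frac{1}{6320}$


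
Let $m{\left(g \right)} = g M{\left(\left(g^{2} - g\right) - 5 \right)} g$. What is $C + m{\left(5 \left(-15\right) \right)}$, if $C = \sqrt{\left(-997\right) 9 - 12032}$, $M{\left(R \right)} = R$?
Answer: $32034375 + i \sqrt{21005} \approx 3.2034 \cdot 10^{7} + 144.93 i$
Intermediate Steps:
$m{\left(g \right)} = g^{2} \left(-5 + g^{2} - g\right)$ ($m{\left(g \right)} = g \left(\left(g^{2} - g\right) - 5\right) g = g \left(-5 + g^{2} - g\right) g = g^{2} \left(-5 + g^{2} - g\right)$)
$C = i \sqrt{21005}$ ($C = \sqrt{-8973 - 12032} = \sqrt{-21005} = i \sqrt{21005} \approx 144.93 i$)
$C + m{\left(5 \left(-15\right) \right)} = i \sqrt{21005} + \left(5 \left(-15\right)\right)^{2} \left(-5 + \left(5 \left(-15\right)\right)^{2} - 5 \left(-15\right)\right) = i \sqrt{21005} + \left(-75\right)^{2} \left(-5 + \left(-75\right)^{2} - -75\right) = i \sqrt{21005} + 5625 \left(-5 + 5625 + 75\right) = i \sqrt{21005} + 5625 \cdot 5695 = i \sqrt{21005} + 32034375 = 32034375 + i \sqrt{21005}$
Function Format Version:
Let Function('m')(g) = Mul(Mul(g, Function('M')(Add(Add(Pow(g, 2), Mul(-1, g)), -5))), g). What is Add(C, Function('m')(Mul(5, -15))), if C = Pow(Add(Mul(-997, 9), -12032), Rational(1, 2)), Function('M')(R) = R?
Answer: Add(32034375, Mul(I, Pow(21005, Rational(1, 2)))) ≈ Add(3.2034e+7, Mul(144.93, I))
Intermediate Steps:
Function('m')(g) = Mul(Pow(g, 2), Add(-5, Pow(g, 2), Mul(-1, g))) (Function('m')(g) = Mul(Mul(g, Add(Add(Pow(g, 2), Mul(-1, g)), -5)), g) = Mul(Mul(g, Add(-5, Pow(g, 2), Mul(-1, g))), g) = Mul(Pow(g, 2), Add(-5, Pow(g, 2), Mul(-1, g))))
C = Mul(I, Pow(21005, Rational(1, 2))) (C = Pow(Add(-8973, -12032), Rational(1, 2)) = Pow(-21005, Rational(1, 2)) = Mul(I, Pow(21005, Rational(1, 2))) ≈ Mul(144.93, I))
Add(C, Function('m')(Mul(5, -15))) = Add(Mul(I, Pow(21005, Rational(1, 2))), Mul(Pow(Mul(5, -15), 2), Add(-5, Pow(Mul(5, -15), 2), Mul(-1, Mul(5, -15))))) = Add(Mul(I, Pow(21005, Rational(1, 2))), Mul(Pow(-75, 2), Add(-5, Pow(-75, 2), Mul(-1, -75)))) = Add(Mul(I, Pow(21005, Rational(1, 2))), Mul(5625, Add(-5, 5625, 75))) = Add(Mul(I, Pow(21005, Rational(1, 2))), Mul(5625, 5695)) = Add(Mul(I, Pow(21005, Rational(1, 2))), 32034375) = Add(32034375, Mul(I, Pow(21005, Rational(1, 2))))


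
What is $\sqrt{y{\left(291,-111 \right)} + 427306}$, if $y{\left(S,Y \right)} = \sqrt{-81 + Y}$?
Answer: $\sqrt{427306 + 8 i \sqrt{3}} \approx 653.69 + 0.01 i$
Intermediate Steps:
$\sqrt{y{\left(291,-111 \right)} + 427306} = \sqrt{\sqrt{-81 - 111} + 427306} = \sqrt{\sqrt{-192} + 427306} = \sqrt{8 i \sqrt{3} + 427306} = \sqrt{427306 + 8 i \sqrt{3}}$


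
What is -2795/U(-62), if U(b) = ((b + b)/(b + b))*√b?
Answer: 2795*I*√62/62 ≈ 354.97*I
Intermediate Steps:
U(b) = √b (U(b) = ((2*b)/((2*b)))*√b = ((2*b)*(1/(2*b)))*√b = 1*√b = √b)
-2795/U(-62) = -2795*(-I*√62/62) = -(-2795)*I*√62/62 = 2795*I*√62/62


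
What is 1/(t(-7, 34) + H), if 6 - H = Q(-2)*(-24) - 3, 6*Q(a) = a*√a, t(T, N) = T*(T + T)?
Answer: 107/11577 + 8*I*√2/11577 ≈ 0.0092425 + 0.00097726*I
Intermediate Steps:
t(T, N) = 2*T² (t(T, N) = T*(2*T) = 2*T²)
Q(a) = a^(3/2)/6 (Q(a) = (a*√a)/6 = a^(3/2)/6)
H = 9 - 8*I*√2 (H = 6 - (((-2)^(3/2)/6)*(-24) - 3) = 6 - (((-2*I*√2)/6)*(-24) - 3) = 6 - (-I*√2/3*(-24) - 3) = 6 - (8*I*√2 - 3) = 6 - (-3 + 8*I*√2) = 6 + (3 - 8*I*√2) = 9 - 8*I*√2 ≈ 9.0 - 11.314*I)
1/(t(-7, 34) + H) = 1/(2*(-7)² + (9 - 8*I*√2)) = 1/(2*49 + (9 - 8*I*√2)) = 1/(98 + (9 - 8*I*√2)) = 1/(107 - 8*I*√2)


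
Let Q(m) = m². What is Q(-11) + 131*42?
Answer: 5623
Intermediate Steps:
Q(-11) + 131*42 = (-11)² + 131*42 = 121 + 5502 = 5623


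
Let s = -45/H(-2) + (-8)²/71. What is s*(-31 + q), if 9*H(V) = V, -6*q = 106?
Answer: -2108459/213 ≈ -9898.9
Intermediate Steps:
q = -53/3 (q = -⅙*106 = -53/3 ≈ -17.667)
H(V) = V/9
s = 28883/142 (s = -45/((⅑)*(-2)) + (-8)²/71 = -45/(-2/9) + 64*(1/71) = -45*(-9/2) + 64/71 = 405/2 + 64/71 = 28883/142 ≈ 203.40)
s*(-31 + q) = 28883*(-31 - 53/3)/142 = (28883/142)*(-146/3) = -2108459/213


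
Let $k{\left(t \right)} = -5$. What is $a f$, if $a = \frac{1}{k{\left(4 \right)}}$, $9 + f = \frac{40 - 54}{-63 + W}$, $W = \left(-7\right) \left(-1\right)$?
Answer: $\frac{7}{4} \approx 1.75$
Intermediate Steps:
$W = 7$
$f = - \frac{35}{4}$ ($f = -9 + \frac{40 - 54}{-63 + 7} = -9 - \frac{14}{-56} = -9 - - \frac{1}{4} = -9 + \frac{1}{4} = - \frac{35}{4} \approx -8.75$)
$a = - \frac{1}{5}$ ($a = \frac{1}{-5} = - \frac{1}{5} \approx -0.2$)
$a f = \left(- \frac{1}{5}\right) \left(- \frac{35}{4}\right) = \frac{7}{4}$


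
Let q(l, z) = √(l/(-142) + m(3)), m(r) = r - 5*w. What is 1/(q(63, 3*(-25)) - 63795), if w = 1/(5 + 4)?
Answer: -81530010/5201206985393 - 3*√363094/5201206985393 ≈ -1.5676e-5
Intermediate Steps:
w = ⅑ (w = 1/9 = ⅑ ≈ 0.11111)
m(r) = -5/9 + r (m(r) = r - 5*⅑ = r - 5/9 = -5/9 + r)
q(l, z) = √(22/9 - l/142) (q(l, z) = √(l/(-142) + (-5/9 + 3)) = √(l*(-1/142) + 22/9) = √(-l/142 + 22/9) = √(22/9 - l/142))
1/(q(63, 3*(-25)) - 63795) = 1/(√(443608 - 1278*63)/426 - 63795) = 1/(√(443608 - 80514)/426 - 63795) = 1/(√363094/426 - 63795) = 1/(-63795 + √363094/426)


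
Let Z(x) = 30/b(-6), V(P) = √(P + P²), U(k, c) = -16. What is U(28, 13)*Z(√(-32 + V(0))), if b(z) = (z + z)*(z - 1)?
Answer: -40/7 ≈ -5.7143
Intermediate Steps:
b(z) = 2*z*(-1 + z) (b(z) = (2*z)*(-1 + z) = 2*z*(-1 + z))
Z(x) = 5/14 (Z(x) = 30/((2*(-6)*(-1 - 6))) = 30/((2*(-6)*(-7))) = 30/84 = 30*(1/84) = 5/14)
U(28, 13)*Z(√(-32 + V(0))) = -16*5/14 = -40/7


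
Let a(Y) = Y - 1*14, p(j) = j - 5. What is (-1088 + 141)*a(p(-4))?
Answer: 21781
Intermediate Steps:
p(j) = -5 + j
a(Y) = -14 + Y (a(Y) = Y - 14 = -14 + Y)
(-1088 + 141)*a(p(-4)) = (-1088 + 141)*(-14 + (-5 - 4)) = -947*(-14 - 9) = -947*(-23) = 21781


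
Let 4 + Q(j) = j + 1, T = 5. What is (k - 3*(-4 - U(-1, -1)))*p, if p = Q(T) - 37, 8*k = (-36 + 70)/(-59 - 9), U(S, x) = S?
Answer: -5005/16 ≈ -312.81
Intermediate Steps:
k = -1/16 (k = ((-36 + 70)/(-59 - 9))/8 = (34/(-68))/8 = (34*(-1/68))/8 = (⅛)*(-½) = -1/16 ≈ -0.062500)
Q(j) = -3 + j (Q(j) = -4 + (j + 1) = -4 + (1 + j) = -3 + j)
p = -35 (p = (-3 + 5) - 37 = 2 - 37 = -35)
(k - 3*(-4 - U(-1, -1)))*p = (-1/16 - 3*(-4 - 1*(-1)))*(-35) = (-1/16 - 3*(-4 + 1))*(-35) = (-1/16 - 3*(-3))*(-35) = (-1/16 + 9)*(-35) = (143/16)*(-35) = -5005/16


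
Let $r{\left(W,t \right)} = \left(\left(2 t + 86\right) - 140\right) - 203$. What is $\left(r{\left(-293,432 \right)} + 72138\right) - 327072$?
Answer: $-254327$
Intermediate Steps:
$r{\left(W,t \right)} = -257 + 2 t$ ($r{\left(W,t \right)} = \left(\left(86 + 2 t\right) - 140\right) - 203 = \left(-54 + 2 t\right) - 203 = -257 + 2 t$)
$\left(r{\left(-293,432 \right)} + 72138\right) - 327072 = \left(\left(-257 + 2 \cdot 432\right) + 72138\right) - 327072 = \left(\left(-257 + 864\right) + 72138\right) - 327072 = \left(607 + 72138\right) - 327072 = 72745 - 327072 = -254327$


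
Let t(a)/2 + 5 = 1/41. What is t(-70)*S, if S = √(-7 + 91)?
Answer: -816*√21/41 ≈ -91.204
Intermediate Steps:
t(a) = -408/41 (t(a) = -10 + 2/41 = -408/41)
S = 2*√21 (S = √84 = 2*√21 ≈ 9.1651)
t(-70)*S = -816*√21/41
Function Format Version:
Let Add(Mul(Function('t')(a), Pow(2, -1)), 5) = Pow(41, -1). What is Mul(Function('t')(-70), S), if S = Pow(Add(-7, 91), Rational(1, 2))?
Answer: Mul(Rational(-816, 41), Pow(21, Rational(1, 2))) ≈ -91.204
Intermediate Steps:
Function('t')(a) = Rational(-408, 41) (Function('t')(a) = Add(-10, Mul(2, Pow(41, -1))) = Add(-10, Mul(2, Rational(1, 41))) = Add(-10, Rational(2, 41)) = Rational(-408, 41))
S = Mul(2, Pow(21, Rational(1, 2))) (S = Pow(84, Rational(1, 2)) = Mul(2, Pow(21, Rational(1, 2))) ≈ 9.1651)
Mul(Function('t')(-70), S) = Mul(Rational(-408, 41), Mul(2, Pow(21, Rational(1, 2)))) = Mul(Rational(-816, 41), Pow(21, Rational(1, 2)))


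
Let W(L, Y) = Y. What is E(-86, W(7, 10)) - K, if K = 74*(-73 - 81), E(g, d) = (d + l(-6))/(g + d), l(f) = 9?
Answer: 45583/4 ≈ 11396.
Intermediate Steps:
E(g, d) = (9 + d)/(d + g) (E(g, d) = (d + 9)/(g + d) = (9 + d)/(d + g))
K = -11396 (K = 74*(-154) = -11396)
E(-86, W(7, 10)) - K = (9 + 10)/(10 - 86) - 1*(-11396) = 19/(-76) + 11396 = -1/76*19 + 11396 = -¼ + 11396 = 45583/4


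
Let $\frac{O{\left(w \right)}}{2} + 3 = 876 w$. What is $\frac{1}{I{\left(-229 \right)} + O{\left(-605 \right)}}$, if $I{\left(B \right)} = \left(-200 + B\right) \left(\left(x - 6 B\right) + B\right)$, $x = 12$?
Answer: $- \frac{1}{1556319} \approx -6.4254 \cdot 10^{-7}$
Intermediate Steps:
$O{\left(w \right)} = -6 + 1752 w$ ($O{\left(w \right)} = -6 + 2 \cdot 876 w = -6 + 1752 w$)
$I{\left(B \right)} = \left(-200 + B\right) \left(12 - 5 B\right)$ ($I{\left(B \right)} = \left(-200 + B\right) \left(\left(12 - 6 B\right) + B\right) = \left(-200 + B\right) \left(12 - 5 B\right)$)
$\frac{1}{I{\left(-229 \right)} + O{\left(-605 \right)}} = \frac{1}{\left(-2400 - 5 \left(-229\right)^{2} + 1012 \left(-229\right)\right) + \left(-6 + 1752 \left(-605\right)\right)} = \frac{1}{\left(-2400 - 262205 - 231748\right) - 1059966} = \frac{1}{-496353 - 1059966} = \frac{1}{-1556319} = - \frac{1}{1556319}$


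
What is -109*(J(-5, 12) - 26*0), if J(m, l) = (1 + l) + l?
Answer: -2725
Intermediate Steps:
J(m, l) = 1 + 2*l
-109*(J(-5, 12) - 26*0) = -109*((1 + 2*12) - 26*0) = -109*((1 + 24) + 0) = -109*(25 + 0) = -109*25 = -2725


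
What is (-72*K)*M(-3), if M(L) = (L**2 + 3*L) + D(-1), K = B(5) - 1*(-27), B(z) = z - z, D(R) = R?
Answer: 1944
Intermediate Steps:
B(z) = 0
K = 27 (K = 0 - 1*(-27) = 0 + 27 = 27)
M(L) = -1 + L**2 + 3*L (M(L) = (L**2 + 3*L) - 1 = -1 + L**2 + 3*L)
(-72*K)*M(-3) = (-72*27)*(-1 + (-3)**2 + 3*(-3)) = -1944*(-1 + 9 - 9) = -1944*(-1) = 1944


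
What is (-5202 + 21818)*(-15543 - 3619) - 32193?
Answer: -318427985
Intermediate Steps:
(-5202 + 21818)*(-15543 - 3619) - 32193 = 16616*(-19162) - 32193 = -318395792 - 32193 = -318427985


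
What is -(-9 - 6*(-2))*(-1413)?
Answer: 4239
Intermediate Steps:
-(-9 - 6*(-2))*(-1413) = -(-9 - 1*(-12))*(-1413) = -(-9 + 12)*(-1413) = -3*(-1413) = -1*(-4239) = 4239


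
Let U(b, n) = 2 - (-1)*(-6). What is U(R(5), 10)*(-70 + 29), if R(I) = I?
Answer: 164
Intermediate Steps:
U(b, n) = -4 (U(b, n) = 2 - 1*6 = 2 - 6 = -4)
U(R(5), 10)*(-70 + 29) = -4*(-70 + 29) = -4*(-41) = 164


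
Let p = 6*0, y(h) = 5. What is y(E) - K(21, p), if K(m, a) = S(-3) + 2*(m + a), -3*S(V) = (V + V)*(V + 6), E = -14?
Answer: -43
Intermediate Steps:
p = 0
S(V) = -2*V*(6 + V)/3 (S(V) = -(V + V)*(V + 6)/3 = -2*V*(6 + V)/3)
K(m, a) = 6 + 2*a + 2*m (K(m, a) = -⅔*(-3)*(6 - 3) + 2*(m + a) = -⅔*(-3)*3 + 2*(a + m) = 6 + (2*a + 2*m) = 6 + 2*a + 2*m)
y(E) - K(21, p) = 5 - (6 + 2*0 + 2*21) = 5 - (6 + 0 + 42) = 5 - 1*48 = 5 - 48 = -43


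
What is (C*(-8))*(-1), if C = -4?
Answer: -32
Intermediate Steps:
(C*(-8))*(-1) = -4*(-8)*(-1) = 32*(-1) = -32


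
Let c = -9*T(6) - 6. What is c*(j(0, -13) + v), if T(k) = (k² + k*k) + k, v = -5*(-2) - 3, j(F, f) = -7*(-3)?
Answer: -19824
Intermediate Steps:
j(F, f) = 21
v = 7 (v = 10 - 3 = 7)
T(k) = k + 2*k² (T(k) = (k² + k²) + k = 2*k² + k = k + 2*k²)
c = -708 (c = -54*(1 + 2*6) - 6 = -54*(1 + 12) - 6 = -54*13 - 6 = -9*78 - 6 = -702 - 6 = -708)
c*(j(0, -13) + v) = -708*(21 + 7) = -708*28 = -19824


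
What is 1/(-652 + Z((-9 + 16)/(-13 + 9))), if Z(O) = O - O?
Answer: -1/652 ≈ -0.0015337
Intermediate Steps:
Z(O) = 0
1/(-652 + Z((-9 + 16)/(-13 + 9))) = 1/(-652 + 0) = 1/(-652) = -1/652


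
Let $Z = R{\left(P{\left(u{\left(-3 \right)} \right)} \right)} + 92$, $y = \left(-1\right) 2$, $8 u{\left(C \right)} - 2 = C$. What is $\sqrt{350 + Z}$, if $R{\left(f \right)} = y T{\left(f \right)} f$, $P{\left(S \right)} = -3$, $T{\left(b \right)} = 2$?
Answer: $\sqrt{454} \approx 21.307$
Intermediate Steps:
$u{\left(C \right)} = \frac{1}{4} + \frac{C}{8}$
$y = -2$
$R{\left(f \right)} = - 4 f$ ($R{\left(f \right)} = \left(-2\right) 2 f = - 4 f$)
$Z = 104$ ($Z = \left(-4\right) \left(-3\right) + 92 = 12 + 92 = 104$)
$\sqrt{350 + Z} = \sqrt{350 + 104} = \sqrt{454}$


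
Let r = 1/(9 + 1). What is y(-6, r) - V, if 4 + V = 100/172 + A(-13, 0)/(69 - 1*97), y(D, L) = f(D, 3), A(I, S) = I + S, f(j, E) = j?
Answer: -3667/1204 ≈ -3.0457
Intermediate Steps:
r = ⅒ (r = 1/10 = ⅒ ≈ 0.10000)
y(D, L) = D
V = -3557/1204 (V = -4 + (100/172 + (-13 + 0)/(69 - 1*97)) = -4 + (100*(1/172) - 13/(69 - 97)) = -4 + (25/43 - 13/(-28)) = -4 + (25/43 - 13*(-1/28)) = -4 + (25/43 + 13/28) = -4 + 1259/1204 = -3557/1204 ≈ -2.9543)
y(-6, r) - V = -6 - 1*(-3557/1204) = -6 + 3557/1204 = -3667/1204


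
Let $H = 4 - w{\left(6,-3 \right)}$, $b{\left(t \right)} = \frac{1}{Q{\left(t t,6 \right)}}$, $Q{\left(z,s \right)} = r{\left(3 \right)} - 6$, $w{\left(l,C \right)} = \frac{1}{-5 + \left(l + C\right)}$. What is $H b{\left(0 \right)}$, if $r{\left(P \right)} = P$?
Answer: $- \frac{3}{2} \approx -1.5$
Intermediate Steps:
$w{\left(l,C \right)} = \frac{1}{-5 + C + l}$ ($w{\left(l,C \right)} = \frac{1}{-5 + \left(C + l\right)} = \frac{1}{-5 + C + l}$)
$Q{\left(z,s \right)} = -3$ ($Q{\left(z,s \right)} = 3 - 6 = -3$)
$b{\left(t \right)} = - \frac{1}{3}$ ($b{\left(t \right)} = \frac{1}{-3} = - \frac{1}{3}$)
$H = \frac{9}{2}$ ($H = 4 - \frac{1}{-5 - 3 + 6} = 4 - \frac{1}{-2} = 4 - - \frac{1}{2} = 4 + \frac{1}{2} = \frac{9}{2} \approx 4.5$)
$H b{\left(0 \right)} = \frac{9}{2} \left(- \frac{1}{3}\right) = - \frac{3}{2}$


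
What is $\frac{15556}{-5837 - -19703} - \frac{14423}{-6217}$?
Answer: $\frac{148350485}{43102461} \approx 3.4418$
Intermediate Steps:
$\frac{15556}{-5837 - -19703} - \frac{14423}{-6217} = \frac{15556}{-5837 + 19703} - - \frac{14423}{6217} = \frac{15556}{13866} + \frac{14423}{6217} = 15556 \cdot \frac{1}{13866} + \frac{14423}{6217} = \frac{7778}{6933} + \frac{14423}{6217} = \frac{148350485}{43102461}$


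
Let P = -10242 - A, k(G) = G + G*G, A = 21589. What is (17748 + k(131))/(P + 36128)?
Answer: 35040/4297 ≈ 8.1545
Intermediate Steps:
k(G) = G + G²
P = -31831 (P = -10242 - 1*21589 = -10242 - 21589 = -31831)
(17748 + k(131))/(P + 36128) = (17748 + 131*(1 + 131))/(-31831 + 36128) = (17748 + 131*132)/4297 = (17748 + 17292)*(1/4297) = 35040*(1/4297) = 35040/4297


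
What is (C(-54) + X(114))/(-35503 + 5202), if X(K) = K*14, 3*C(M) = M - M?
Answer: -1596/30301 ≈ -0.052672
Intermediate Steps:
C(M) = 0 (C(M) = (M - M)/3 = (⅓)*0 = 0)
X(K) = 14*K
(C(-54) + X(114))/(-35503 + 5202) = (0 + 14*114)/(-35503 + 5202) = (0 + 1596)/(-30301) = 1596*(-1/30301) = -1596/30301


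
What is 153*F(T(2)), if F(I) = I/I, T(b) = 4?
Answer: 153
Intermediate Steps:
F(I) = 1
153*F(T(2)) = 153*1 = 153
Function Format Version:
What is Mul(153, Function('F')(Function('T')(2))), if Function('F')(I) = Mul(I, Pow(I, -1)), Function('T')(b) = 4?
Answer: 153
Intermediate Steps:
Function('F')(I) = 1
Mul(153, Function('F')(Function('T')(2))) = Mul(153, 1) = 153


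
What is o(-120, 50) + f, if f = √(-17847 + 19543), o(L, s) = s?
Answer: 50 + 4*√106 ≈ 91.182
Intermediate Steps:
f = 4*√106 (f = √1696 = 4*√106 ≈ 41.182)
o(-120, 50) + f = 50 + 4*√106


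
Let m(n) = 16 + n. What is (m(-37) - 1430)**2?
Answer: 2105401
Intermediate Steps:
(m(-37) - 1430)**2 = ((16 - 37) - 1430)**2 = (-21 - 1430)**2 = (-1451)**2 = 2105401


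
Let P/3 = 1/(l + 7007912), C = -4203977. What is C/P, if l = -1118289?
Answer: -24759839630671/3 ≈ -8.2533e+12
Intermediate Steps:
P = 3/5889623 (P = 3/(-1118289 + 7007912) = 3/5889623 ≈ 5.0937e-7)
C/P = -4203977/3/5889623 = -4203977*5889623/3 = -24759839630671/3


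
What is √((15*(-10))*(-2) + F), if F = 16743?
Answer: √17043 ≈ 130.55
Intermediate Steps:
√((15*(-10))*(-2) + F) = √((15*(-10))*(-2) + 16743) = √(-150*(-2) + 16743) = √(300 + 16743) = √17043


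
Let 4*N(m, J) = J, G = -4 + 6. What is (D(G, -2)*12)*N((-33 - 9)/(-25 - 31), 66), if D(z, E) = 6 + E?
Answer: 792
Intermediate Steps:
G = 2
N(m, J) = J/4
(D(G, -2)*12)*N((-33 - 9)/(-25 - 31), 66) = ((6 - 2)*12)*((¼)*66) = (4*12)*(33/2) = 48*(33/2) = 792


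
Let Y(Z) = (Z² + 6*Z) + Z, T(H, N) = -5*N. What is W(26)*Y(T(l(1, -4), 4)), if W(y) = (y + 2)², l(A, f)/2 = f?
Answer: 203840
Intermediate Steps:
l(A, f) = 2*f
Y(Z) = Z² + 7*Z
W(y) = (2 + y)²
W(26)*Y(T(l(1, -4), 4)) = (2 + 26)²*((-5*4)*(7 - 5*4)) = 28²*(-20*(7 - 20)) = 784*(-20*(-13)) = 784*260 = 203840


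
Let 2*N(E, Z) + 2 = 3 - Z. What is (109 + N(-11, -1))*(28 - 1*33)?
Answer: -550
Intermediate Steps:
N(E, Z) = 1/2 - Z/2 (N(E, Z) = -1 + (3 - Z)/2 = -1 + (3/2 - Z/2) = 1/2 - Z/2)
(109 + N(-11, -1))*(28 - 1*33) = (109 + (1/2 - 1/2*(-1)))*(28 - 1*33) = (109 + (1/2 + 1/2))*(28 - 33) = (109 + 1)*(-5) = 110*(-5) = -550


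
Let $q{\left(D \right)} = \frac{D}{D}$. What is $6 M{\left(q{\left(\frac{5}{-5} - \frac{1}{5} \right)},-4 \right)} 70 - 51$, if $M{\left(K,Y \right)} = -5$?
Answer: $-2151$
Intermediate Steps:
$q{\left(D \right)} = 1$
$6 M{\left(q{\left(\frac{5}{-5} - \frac{1}{5} \right)},-4 \right)} 70 - 51 = 6 \left(-5\right) 70 - 51 = \left(-30\right) 70 - 51 = -2100 - 51 = -2151$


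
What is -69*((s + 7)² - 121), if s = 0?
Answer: 4968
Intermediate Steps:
-69*((s + 7)² - 121) = -69*((0 + 7)² - 121) = -69*(7² - 121) = -69*(49 - 121) = -69*(-72) = 4968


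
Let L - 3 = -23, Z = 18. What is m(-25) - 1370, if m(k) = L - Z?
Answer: -1408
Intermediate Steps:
L = -20 (L = 3 - 23 = -20)
m(k) = -38 (m(k) = -20 - 1*18 = -20 - 18 = -38)
m(-25) - 1370 = -38 - 1370 = -1408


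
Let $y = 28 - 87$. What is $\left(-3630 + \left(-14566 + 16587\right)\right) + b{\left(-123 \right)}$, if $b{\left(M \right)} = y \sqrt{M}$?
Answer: $-1609 - 59 i \sqrt{123} \approx -1609.0 - 654.34 i$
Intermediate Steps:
$y = -59$ ($y = 28 - 87 = -59$)
$b{\left(M \right)} = - 59 \sqrt{M}$
$\left(-3630 + \left(-14566 + 16587\right)\right) + b{\left(-123 \right)} = \left(-3630 + \left(-14566 + 16587\right)\right) - 59 \sqrt{-123} = \left(-3630 + 2021\right) - 59 i \sqrt{123} = -1609 - 59 i \sqrt{123}$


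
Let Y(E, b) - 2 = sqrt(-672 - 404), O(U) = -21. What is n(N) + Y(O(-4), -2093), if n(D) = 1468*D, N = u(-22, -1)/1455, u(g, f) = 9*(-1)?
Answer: -3434/485 + 2*I*sqrt(269) ≈ -7.0804 + 32.802*I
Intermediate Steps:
u(g, f) = -9
N = -3/485 (N = -9/1455 = -9*1/1455 = -3/485 ≈ -0.0061856)
Y(E, b) = 2 + 2*I*sqrt(269) (Y(E, b) = 2 + sqrt(-672 - 404) = 2 + sqrt(-1076) = 2 + 2*I*sqrt(269))
n(N) + Y(O(-4), -2093) = 1468*(-3/485) + (2 + 2*I*sqrt(269)) = -4404/485 + (2 + 2*I*sqrt(269)) = -3434/485 + 2*I*sqrt(269)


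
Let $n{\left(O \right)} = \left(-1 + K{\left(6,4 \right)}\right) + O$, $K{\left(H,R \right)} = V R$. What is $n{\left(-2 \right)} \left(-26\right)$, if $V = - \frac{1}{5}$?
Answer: $\frac{494}{5} \approx 98.8$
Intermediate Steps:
$V = - \frac{1}{5}$ ($V = \left(-1\right) \frac{1}{5} = - \frac{1}{5} \approx -0.2$)
$K{\left(H,R \right)} = - \frac{R}{5}$
$n{\left(O \right)} = - \frac{9}{5} + O$ ($n{\left(O \right)} = \left(-1 - \frac{4}{5}\right) + O = - \frac{9}{5} + O$)
$n{\left(-2 \right)} \left(-26\right) = \left(- \frac{9}{5} - 2\right) \left(-26\right) = \left(- \frac{19}{5}\right) \left(-26\right) = \frac{494}{5}$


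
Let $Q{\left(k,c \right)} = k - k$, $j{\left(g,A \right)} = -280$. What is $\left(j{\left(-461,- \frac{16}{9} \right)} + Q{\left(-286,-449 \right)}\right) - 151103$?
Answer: $-151383$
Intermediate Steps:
$Q{\left(k,c \right)} = 0$
$\left(j{\left(-461,- \frac{16}{9} \right)} + Q{\left(-286,-449 \right)}\right) - 151103 = \left(-280 + 0\right) - 151103 = -280 - 151103 = -151383$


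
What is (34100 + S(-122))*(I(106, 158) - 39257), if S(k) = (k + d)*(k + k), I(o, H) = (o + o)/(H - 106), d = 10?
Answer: -31345971264/13 ≈ -2.4112e+9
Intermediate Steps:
I(o, H) = 2*o/(-106 + H) (I(o, H) = (2*o)/(-106 + H) = 2*o/(-106 + H))
S(k) = 2*k*(10 + k) (S(k) = (k + 10)*(k + k) = (10 + k)*(2*k) = 2*k*(10 + k))
(34100 + S(-122))*(I(106, 158) - 39257) = (34100 + 2*(-122)*(10 - 122))*(2*106/(-106 + 158) - 39257) = (34100 + 2*(-122)*(-112))*(2*106/52 - 39257) = (34100 + 27328)*(2*106*(1/52) - 39257) = 61428*(53/13 - 39257) = 61428*(-510288/13) = -31345971264/13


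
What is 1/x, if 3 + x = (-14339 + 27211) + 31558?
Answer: 1/44427 ≈ 2.2509e-5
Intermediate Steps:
x = 44427 (x = -3 + ((-14339 + 27211) + 31558) = -3 + (12872 + 31558) = -3 + 44430 = 44427)
1/x = 1/44427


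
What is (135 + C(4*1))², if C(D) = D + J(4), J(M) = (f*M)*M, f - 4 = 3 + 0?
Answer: 63001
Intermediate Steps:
f = 7 (f = 4 + (3 + 0) = 4 + 3 = 7)
J(M) = 7*M² (J(M) = (7*M)*M = 7*M²)
C(D) = 112 + D (C(D) = D + 7*4² = D + 7*16 = D + 112 = 112 + D)
(135 + C(4*1))² = (135 + (112 + 4*1))² = (135 + (112 + 4))² = (135 + 116)² = 251² = 63001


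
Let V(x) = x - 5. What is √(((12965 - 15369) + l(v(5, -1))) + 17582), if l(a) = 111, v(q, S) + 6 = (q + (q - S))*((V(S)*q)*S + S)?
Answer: √15289 ≈ 123.65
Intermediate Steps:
V(x) = -5 + x
v(q, S) = -6 + (S + S*q*(-5 + S))*(-S + 2*q) (v(q, S) = -6 + (q + (q - S))*(((-5 + S)*q)*S + S) = -6 + (-S + 2*q)*((q*(-5 + S))*S + S) = -6 + (-S + 2*q)*(S*q*(-5 + S) + S) = -6 + (-S + 2*q)*(S + S*q*(-5 + S)) = -6 + (S + S*q*(-5 + S))*(-S + 2*q))
√(((12965 - 15369) + l(v(5, -1))) + 17582) = √(((12965 - 15369) + 111) + 17582) = √((-2404 + 111) + 17582) = √(-2293 + 17582) = √15289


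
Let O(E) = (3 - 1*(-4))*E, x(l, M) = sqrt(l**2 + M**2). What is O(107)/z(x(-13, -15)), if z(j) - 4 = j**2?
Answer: 749/398 ≈ 1.8819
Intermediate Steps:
x(l, M) = sqrt(M**2 + l**2)
O(E) = 7*E (O(E) = (3 + 4)*E = 7*E)
z(j) = 4 + j**2
O(107)/z(x(-13, -15)) = (7*107)/(4 + (sqrt((-15)**2 + (-13)**2))**2) = 749/(4 + (sqrt(225 + 169))**2) = 749/(4 + (sqrt(394))**2) = 749/(4 + 394) = 749/398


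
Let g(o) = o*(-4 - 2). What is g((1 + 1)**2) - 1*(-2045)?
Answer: 2021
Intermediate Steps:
g(o) = -6*o (g(o) = o*(-6) = -6*o)
g((1 + 1)**2) - 1*(-2045) = -6*(1 + 1)**2 - 1*(-2045) = -6*2**2 + 2045 = -6*4 + 2045 = -24 + 2045 = 2021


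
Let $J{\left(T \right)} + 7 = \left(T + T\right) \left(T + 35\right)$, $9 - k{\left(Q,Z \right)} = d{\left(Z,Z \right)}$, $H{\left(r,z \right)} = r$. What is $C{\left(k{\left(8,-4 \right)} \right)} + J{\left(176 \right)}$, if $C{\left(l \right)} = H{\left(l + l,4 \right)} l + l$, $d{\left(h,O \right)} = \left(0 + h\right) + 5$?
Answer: $74401$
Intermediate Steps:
$d{\left(h,O \right)} = 5 + h$ ($d{\left(h,O \right)} = h + 5 = 5 + h$)
$k{\left(Q,Z \right)} = 4 - Z$ ($k{\left(Q,Z \right)} = 9 - \left(5 + Z\right) = 4 - Z$)
$J{\left(T \right)} = -7 + 2 T \left(35 + T\right)$ ($J{\left(T \right)} = -7 + \left(T + T\right) \left(T + 35\right) = -7 + 2 T \left(35 + T\right)$)
$C{\left(l \right)} = l + 2 l^{2}$ ($C{\left(l \right)} = \left(l + l\right) l + l = 2 l l + l = 2 l^{2} + l = l + 2 l^{2}$)
$C{\left(k{\left(8,-4 \right)} \right)} + J{\left(176 \right)} = \left(4 - -4\right) \left(1 + 2 \left(4 - -4\right)\right) + \left(-7 + 2 \cdot 176^{2} + 70 \cdot 176\right) = \left(4 + 4\right) \left(1 + 2 \left(4 + 4\right)\right) + \left(-7 + 2 \cdot 30976 + 12320\right) = 8 \left(1 + 2 \cdot 8\right) + \left(-7 + 61952 + 12320\right) = 8 \left(1 + 16\right) + 74265 = 8 \cdot 17 + 74265 = 136 + 74265 = 74401$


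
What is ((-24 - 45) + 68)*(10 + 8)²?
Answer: -324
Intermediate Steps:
((-24 - 45) + 68)*(10 + 8)² = (-69 + 68)*18² = -1*324 = -324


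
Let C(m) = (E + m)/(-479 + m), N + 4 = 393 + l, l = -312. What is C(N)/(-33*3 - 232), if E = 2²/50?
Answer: 1927/3326550 ≈ 0.00057928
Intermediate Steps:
E = 2/25 (E = (1/50)*4 = 2/25 ≈ 0.080000)
N = 77 (N = -4 + (393 - 312) = -4 + 81 = 77)
C(m) = (2/25 + m)/(-479 + m)
C(N)/(-33*3 - 232) = ((2/25 + 77)/(-479 + 77))/(-33*3 - 232) = ((1927/25)/(-402))/(-99 - 232) = -1/402*1927/25/(-331) = -1927/10050*(-1/331) = 1927/3326550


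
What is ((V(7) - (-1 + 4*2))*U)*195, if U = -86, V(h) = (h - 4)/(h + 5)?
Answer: 226395/2 ≈ 1.1320e+5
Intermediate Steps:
V(h) = (-4 + h)/(5 + h)
((V(7) - (-1 + 4*2))*U)*195 = (((-4 + 7)/(5 + 7) - (-1 + 4*2))*(-86))*195 = ((3/12 - (-1 + 8))*(-86))*195 = (((1/12)*3 - 1*7)*(-86))*195 = ((1/4 - 7)*(-86))*195 = -27/4*(-86)*195 = (1161/2)*195 = 226395/2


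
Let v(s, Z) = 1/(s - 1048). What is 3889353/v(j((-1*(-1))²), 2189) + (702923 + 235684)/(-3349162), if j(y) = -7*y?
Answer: -13742507303094837/3349162 ≈ -4.1033e+9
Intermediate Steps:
v(s, Z) = 1/(-1048 + s)
3889353/v(j((-1*(-1))²), 2189) + (702923 + 235684)/(-3349162) = 3889353/(1/(-1048 - 7*(-1*(-1))²)) + (702923 + 235684)/(-3349162) = 3889353/(1/(-1048 - 7*1²)) + 938607*(-1/3349162) = 3889353/(1/(-1048 - 7*1)) - 938607/3349162 = 3889353/(1/(-1048 - 7)) - 938607/3349162 = 3889353/(1/(-1055)) - 938607/3349162 = 3889353/(-1/1055) - 938607/3349162 = 3889353*(-1055) - 938607/3349162 = -4103267415 - 938607/3349162 = -13742507303094837/3349162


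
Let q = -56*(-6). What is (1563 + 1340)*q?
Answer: 975408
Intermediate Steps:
q = 336
(1563 + 1340)*q = (1563 + 1340)*336 = 2903*336 = 975408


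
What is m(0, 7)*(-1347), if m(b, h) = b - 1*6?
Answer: 8082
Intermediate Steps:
m(b, h) = -6 + b (m(b, h) = b - 6 = -6 + b)
m(0, 7)*(-1347) = (-6 + 0)*(-1347) = -6*(-1347) = 8082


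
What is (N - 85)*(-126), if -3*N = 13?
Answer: 11256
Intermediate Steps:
N = -13/3 (N = -⅓*13 = -13/3 ≈ -4.3333)
(N - 85)*(-126) = (-13/3 - 85)*(-126) = -268/3*(-126) = 11256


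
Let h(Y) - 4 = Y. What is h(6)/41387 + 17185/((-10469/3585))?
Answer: -2549779503385/433280503 ≈ -5884.8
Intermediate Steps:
h(Y) = 4 + Y
h(6)/41387 + 17185/((-10469/3585)) = (4 + 6)/41387 + 17185/((-10469/3585)) = 10*(1/41387) + 17185/((-10469*1/3585)) = 10/41387 + 17185/(-10469/3585) = 10/41387 + 17185*(-3585/10469) = 10/41387 - 61608225/10469 = -2549779503385/433280503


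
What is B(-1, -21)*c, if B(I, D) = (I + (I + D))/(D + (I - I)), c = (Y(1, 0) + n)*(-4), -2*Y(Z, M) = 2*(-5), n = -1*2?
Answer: -92/7 ≈ -13.143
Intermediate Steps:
n = -2
Y(Z, M) = 5 (Y(Z, M) = -(-5) = -1/2*(-10) = 5)
c = -12 (c = (5 - 2)*(-4) = 3*(-4) = -12)
B(I, D) = (D + 2*I)/D (B(I, D) = (I + (D + I))/(D + 0) = (D + 2*I)/D)
B(-1, -21)*c = ((-21 + 2*(-1))/(-21))*(-12) = -(-21 - 2)/21*(-12) = -1/21*(-23)*(-12) = (23/21)*(-12) = -92/7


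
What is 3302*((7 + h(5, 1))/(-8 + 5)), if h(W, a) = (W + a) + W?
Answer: -19812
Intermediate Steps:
h(W, a) = a + 2*W
3302*((7 + h(5, 1))/(-8 + 5)) = 3302*((7 + (1 + 2*5))/(-8 + 5)) = 3302*((7 + (1 + 10))/(-3)) = 3302*((7 + 11)*(-1/3)) = 3302*(18*(-1/3)) = 3302*(-6) = -19812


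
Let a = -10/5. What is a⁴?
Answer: 16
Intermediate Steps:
a = -2 (a = -10*⅕ = -2)
a⁴ = (-2)⁴ = 16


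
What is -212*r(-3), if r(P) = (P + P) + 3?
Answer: 636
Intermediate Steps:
r(P) = 3 + 2*P (r(P) = 2*P + 3 = 3 + 2*P)
-212*r(-3) = -212*(3 + 2*(-3)) = -212*(3 - 6) = -212*(-3) = 636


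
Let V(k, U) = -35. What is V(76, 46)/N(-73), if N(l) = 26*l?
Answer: 35/1898 ≈ 0.018440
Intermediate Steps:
V(76, 46)/N(-73) = -35/(26*(-73)) = -35/(-1898) = -35*(-1/1898) = 35/1898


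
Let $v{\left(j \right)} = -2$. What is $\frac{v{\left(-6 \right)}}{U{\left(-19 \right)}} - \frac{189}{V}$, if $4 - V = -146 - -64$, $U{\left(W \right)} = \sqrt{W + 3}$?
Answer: $- \frac{189}{86} + \frac{i}{2} \approx -2.1977 + 0.5 i$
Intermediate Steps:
$U{\left(W \right)} = \sqrt{3 + W}$
$V = 86$ ($V = 4 - \left(-146 - -64\right) = 4 - \left(-146 + 64\right) = 4 - -82 = 4 + 82 = 86$)
$\frac{v{\left(-6 \right)}}{U{\left(-19 \right)}} - \frac{189}{V} = - \frac{2}{\sqrt{3 - 19}} - \frac{189}{86} = - \frac{2}{\sqrt{-16}} - \frac{189}{86} = - \frac{2}{4 i} - \frac{189}{86} = - 2 \left(- \frac{i}{4}\right) - \frac{189}{86} = \frac{i}{2} - \frac{189}{86} = - \frac{189}{86} + \frac{i}{2}$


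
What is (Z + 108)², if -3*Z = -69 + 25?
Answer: 135424/9 ≈ 15047.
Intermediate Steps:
Z = 44/3 (Z = -(-69 + 25)/3 = -⅓*(-44) = 44/3 ≈ 14.667)
(Z + 108)² = (44/3 + 108)² = (368/3)² = 135424/9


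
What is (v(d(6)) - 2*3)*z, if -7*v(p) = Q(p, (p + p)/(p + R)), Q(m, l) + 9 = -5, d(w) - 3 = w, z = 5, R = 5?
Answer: -20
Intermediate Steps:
d(w) = 3 + w
Q(m, l) = -14 (Q(m, l) = -9 - 5 = -14)
v(p) = 2 (v(p) = -1/7*(-14) = 2)
(v(d(6)) - 2*3)*z = (2 - 2*3)*5 = (2 - 6)*5 = -4*5 = -20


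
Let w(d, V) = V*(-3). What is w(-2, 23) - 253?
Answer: -322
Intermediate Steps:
w(d, V) = -3*V
w(-2, 23) - 253 = -3*23 - 253 = -69 - 253 = -322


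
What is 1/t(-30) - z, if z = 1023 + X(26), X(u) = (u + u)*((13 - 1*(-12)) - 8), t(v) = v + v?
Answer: -114421/60 ≈ -1907.0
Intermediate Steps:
t(v) = 2*v
X(u) = 34*u (X(u) = (2*u)*((13 + 12) - 8) = (2*u)*(25 - 8) = (2*u)*17 = 34*u)
z = 1907 (z = 1023 + 34*26 = 1023 + 884 = 1907)
1/t(-30) - z = 1/(2*(-30)) - 1*1907 = 1/(-60) - 1907 = -1/60 - 1907 = -114421/60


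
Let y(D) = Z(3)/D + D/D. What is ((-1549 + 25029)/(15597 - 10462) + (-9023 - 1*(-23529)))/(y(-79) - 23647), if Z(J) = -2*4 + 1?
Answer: -14902358/24284351 ≈ -0.61366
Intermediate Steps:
Z(J) = -7 (Z(J) = -8 + 1 = -7)
y(D) = 1 - 7/D (y(D) = -7/D + D/D = -7/D + 1 = 1 - 7/D)
((-1549 + 25029)/(15597 - 10462) + (-9023 - 1*(-23529)))/(y(-79) - 23647) = ((-1549 + 25029)/(15597 - 10462) + (-9023 - 1*(-23529)))/((-7 - 79)/(-79) - 23647) = (23480/5135 + (-9023 + 23529))/(-1/79*(-86) - 23647) = (23480*(1/5135) + 14506)/(86/79 - 23647) = (4696/1027 + 14506)/(-1868027/79) = (14902358/1027)*(-79/1868027) = -14902358/24284351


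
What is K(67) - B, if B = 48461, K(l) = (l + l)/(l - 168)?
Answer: -4894695/101 ≈ -48462.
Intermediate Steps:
K(l) = 2*l/(-168 + l) (K(l) = (2*l)/(-168 + l) = 2*l/(-168 + l))
K(67) - B = 2*67/(-168 + 67) - 1*48461 = 2*67/(-101) - 48461 = 2*67*(-1/101) - 48461 = -134/101 - 48461 = -4894695/101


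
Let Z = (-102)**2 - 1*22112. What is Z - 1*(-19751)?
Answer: 8043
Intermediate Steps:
Z = -11708 (Z = 10404 - 22112 = -11708)
Z - 1*(-19751) = -11708 - 1*(-19751) = -11708 + 19751 = 8043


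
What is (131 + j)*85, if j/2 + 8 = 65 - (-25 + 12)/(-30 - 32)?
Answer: 644470/31 ≈ 20789.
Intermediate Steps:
j = 3521/31 (j = -16 + 2*(65 - (-25 + 12)/(-30 - 32)) = -16 + 2*(65 - (-13)/(-62)) = -16 + 2*(65 - (-13)*(-1)/62) = -16 + 2*(65 - 1*13/62) = -16 + 2*(65 - 13/62) = -16 + 2*(4017/62) = -16 + 4017/31 = 3521/31 ≈ 113.58)
(131 + j)*85 = (131 + 3521/31)*85 = (7582/31)*85 = 644470/31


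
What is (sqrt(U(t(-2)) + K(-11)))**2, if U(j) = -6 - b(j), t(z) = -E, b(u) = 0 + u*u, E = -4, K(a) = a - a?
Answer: -22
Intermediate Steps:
K(a) = 0
b(u) = u**2 (b(u) = 0 + u**2 = u**2)
t(z) = 4 (t(z) = -1*(-4) = 4)
U(j) = -6 - j**2
(sqrt(U(t(-2)) + K(-11)))**2 = (sqrt((-6 - 1*4**2) + 0))**2 = (sqrt((-6 - 1*16) + 0))**2 = (sqrt((-6 - 16) + 0))**2 = (sqrt(-22 + 0))**2 = (sqrt(-22))**2 = (I*sqrt(22))**2 = -22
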